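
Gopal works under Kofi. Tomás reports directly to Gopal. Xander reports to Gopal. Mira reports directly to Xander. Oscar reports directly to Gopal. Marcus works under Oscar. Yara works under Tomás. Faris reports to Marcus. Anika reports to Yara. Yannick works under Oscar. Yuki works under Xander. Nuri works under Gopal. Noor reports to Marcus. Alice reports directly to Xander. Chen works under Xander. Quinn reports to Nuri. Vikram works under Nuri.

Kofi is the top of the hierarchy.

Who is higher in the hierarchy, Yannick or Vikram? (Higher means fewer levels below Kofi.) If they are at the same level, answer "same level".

same level

Both Yannick and Vikram are 3 levels below Kofi.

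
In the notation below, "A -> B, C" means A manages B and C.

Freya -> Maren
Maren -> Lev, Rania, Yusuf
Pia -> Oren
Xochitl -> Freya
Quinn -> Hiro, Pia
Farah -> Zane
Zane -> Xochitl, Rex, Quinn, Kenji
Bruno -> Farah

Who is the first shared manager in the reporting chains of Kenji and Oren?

Kenji's chain of managers is Zane, Farah, Bruno. Oren's chain of managers is Pia, Quinn, Zane, Farah, Bruno. The first manager that appears in both chains is Zane.

Zane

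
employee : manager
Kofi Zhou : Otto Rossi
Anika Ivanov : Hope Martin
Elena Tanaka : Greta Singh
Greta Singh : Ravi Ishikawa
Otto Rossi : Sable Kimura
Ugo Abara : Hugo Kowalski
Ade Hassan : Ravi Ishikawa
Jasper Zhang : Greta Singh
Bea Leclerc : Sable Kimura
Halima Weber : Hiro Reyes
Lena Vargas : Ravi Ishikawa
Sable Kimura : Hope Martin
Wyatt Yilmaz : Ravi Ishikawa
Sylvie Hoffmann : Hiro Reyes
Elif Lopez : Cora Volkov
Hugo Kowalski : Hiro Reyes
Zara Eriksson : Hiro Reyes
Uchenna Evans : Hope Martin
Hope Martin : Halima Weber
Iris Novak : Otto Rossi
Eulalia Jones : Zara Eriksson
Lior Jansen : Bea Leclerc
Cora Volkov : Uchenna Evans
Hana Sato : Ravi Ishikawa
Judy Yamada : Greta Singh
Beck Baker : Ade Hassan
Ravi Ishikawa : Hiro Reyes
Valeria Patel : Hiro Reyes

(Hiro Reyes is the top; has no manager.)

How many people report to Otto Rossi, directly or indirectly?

Otto Rossi directly manages Iris Novak, Kofi Zhou. Iris Novak has no reports. Kofi Zhou has no reports. So Otto Rossi's organization is 2 direct reports plus everyone under them: 1 + 1 = 2.

2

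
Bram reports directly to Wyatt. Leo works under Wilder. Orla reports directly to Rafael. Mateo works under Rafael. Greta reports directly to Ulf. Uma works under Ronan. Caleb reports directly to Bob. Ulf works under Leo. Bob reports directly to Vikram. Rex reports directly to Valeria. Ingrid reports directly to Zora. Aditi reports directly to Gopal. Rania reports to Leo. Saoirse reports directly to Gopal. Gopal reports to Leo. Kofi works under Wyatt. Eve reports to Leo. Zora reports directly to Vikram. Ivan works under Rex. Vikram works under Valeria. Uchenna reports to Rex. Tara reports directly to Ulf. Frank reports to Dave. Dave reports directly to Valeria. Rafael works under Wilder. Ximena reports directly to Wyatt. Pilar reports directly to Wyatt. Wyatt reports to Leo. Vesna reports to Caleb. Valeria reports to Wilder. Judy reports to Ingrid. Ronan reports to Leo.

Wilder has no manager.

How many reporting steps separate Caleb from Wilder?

Chain from Caleb up to Wilder: Caleb → Bob → Vikram → Valeria → Wilder. That is 4 steps up, so Caleb is 4 levels below Wilder.

4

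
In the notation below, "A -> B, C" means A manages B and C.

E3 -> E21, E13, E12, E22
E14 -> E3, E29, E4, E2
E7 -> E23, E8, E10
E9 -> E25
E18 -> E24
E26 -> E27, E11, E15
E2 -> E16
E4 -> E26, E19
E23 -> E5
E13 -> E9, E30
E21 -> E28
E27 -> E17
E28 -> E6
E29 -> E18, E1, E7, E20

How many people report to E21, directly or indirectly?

2

E21 directly manages E28. Under E28: E6 (1). That's 2 in total.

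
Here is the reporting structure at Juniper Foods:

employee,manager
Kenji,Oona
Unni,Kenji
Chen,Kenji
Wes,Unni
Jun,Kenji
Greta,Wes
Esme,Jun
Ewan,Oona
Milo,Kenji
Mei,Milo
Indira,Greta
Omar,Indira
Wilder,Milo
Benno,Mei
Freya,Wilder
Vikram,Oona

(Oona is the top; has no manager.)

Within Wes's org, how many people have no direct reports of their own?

The only person in Wes's organization with no one reporting to them is Omar. That is 1.

1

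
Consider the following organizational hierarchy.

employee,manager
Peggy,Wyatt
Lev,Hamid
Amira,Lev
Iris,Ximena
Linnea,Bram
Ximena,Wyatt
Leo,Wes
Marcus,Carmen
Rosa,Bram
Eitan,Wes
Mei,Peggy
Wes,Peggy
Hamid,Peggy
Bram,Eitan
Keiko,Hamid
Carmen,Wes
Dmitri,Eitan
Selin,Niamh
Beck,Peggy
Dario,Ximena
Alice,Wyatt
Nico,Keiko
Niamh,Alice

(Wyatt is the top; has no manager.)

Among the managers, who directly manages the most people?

Direct-report counts: Wyatt has 3; Ximena has 2; Alice has 1; Niamh has 1; Peggy has 4; Hamid has 2; Keiko has 1; Lev has 1; Wes has 3; Carmen has 1; Eitan has 2; Bram has 2. The largest is 4, held by Peggy.

Peggy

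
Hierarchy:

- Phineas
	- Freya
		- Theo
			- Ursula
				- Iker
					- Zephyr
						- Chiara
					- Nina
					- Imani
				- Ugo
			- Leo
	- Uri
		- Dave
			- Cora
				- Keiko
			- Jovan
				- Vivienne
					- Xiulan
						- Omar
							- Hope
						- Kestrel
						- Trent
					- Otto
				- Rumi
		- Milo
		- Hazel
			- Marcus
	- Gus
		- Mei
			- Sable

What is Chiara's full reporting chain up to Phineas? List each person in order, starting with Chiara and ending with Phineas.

Chiara -> Zephyr -> Iker -> Ursula -> Theo -> Freya -> Phineas

Chiara reports to Zephyr. Zephyr reports to Iker. Iker reports to Ursula. Ursula reports to Theo. Theo reports to Freya. Freya reports to Phineas. Phineas is at the top.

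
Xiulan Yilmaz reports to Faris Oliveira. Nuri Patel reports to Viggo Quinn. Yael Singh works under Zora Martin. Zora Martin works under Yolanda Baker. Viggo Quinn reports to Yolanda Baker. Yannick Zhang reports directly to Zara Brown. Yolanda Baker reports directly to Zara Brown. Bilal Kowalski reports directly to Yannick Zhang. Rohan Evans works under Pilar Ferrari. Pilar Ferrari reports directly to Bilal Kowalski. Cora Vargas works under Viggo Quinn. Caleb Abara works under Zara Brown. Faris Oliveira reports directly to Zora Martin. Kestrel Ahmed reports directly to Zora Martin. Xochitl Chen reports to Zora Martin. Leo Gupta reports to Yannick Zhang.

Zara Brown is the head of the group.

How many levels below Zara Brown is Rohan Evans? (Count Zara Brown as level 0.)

4

Chain from Rohan Evans up to Zara Brown: Rohan Evans → Pilar Ferrari → Bilal Kowalski → Yannick Zhang → Zara Brown. That is 4 steps up, so Rohan Evans is 4 levels below Zara Brown.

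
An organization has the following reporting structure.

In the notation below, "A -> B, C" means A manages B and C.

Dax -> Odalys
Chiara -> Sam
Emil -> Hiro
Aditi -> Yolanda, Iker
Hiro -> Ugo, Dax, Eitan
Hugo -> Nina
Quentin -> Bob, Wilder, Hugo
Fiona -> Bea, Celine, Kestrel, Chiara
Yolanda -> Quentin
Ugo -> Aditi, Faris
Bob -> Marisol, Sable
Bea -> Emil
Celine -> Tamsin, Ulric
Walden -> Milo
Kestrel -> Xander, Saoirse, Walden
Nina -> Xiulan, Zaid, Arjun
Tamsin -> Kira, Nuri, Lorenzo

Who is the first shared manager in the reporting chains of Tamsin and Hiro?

Tamsin's chain of managers is Celine, Fiona. Hiro's chain of managers is Emil, Bea, Fiona. The first manager that appears in both chains is Fiona.

Fiona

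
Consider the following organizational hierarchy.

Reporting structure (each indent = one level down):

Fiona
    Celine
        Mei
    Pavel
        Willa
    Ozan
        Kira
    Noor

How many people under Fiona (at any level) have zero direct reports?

The people in Fiona's organization with no one reporting to them are Noor, Kira, Willa, Mei. That is 4.

4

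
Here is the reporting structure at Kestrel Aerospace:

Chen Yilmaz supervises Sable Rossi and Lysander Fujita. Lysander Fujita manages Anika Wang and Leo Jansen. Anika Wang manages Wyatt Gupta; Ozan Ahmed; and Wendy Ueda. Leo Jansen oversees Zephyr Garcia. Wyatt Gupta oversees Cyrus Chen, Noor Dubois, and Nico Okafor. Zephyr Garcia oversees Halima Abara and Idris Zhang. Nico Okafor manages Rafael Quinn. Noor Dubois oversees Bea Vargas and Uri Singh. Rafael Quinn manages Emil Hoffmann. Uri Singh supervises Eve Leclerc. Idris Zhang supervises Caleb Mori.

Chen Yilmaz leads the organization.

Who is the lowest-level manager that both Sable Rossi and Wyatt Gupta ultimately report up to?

Chen Yilmaz

Sable Rossi's chain of managers is Chen Yilmaz. Wyatt Gupta's chain of managers is Anika Wang, Lysander Fujita, Chen Yilmaz. The first manager that appears in both chains is Chen Yilmaz.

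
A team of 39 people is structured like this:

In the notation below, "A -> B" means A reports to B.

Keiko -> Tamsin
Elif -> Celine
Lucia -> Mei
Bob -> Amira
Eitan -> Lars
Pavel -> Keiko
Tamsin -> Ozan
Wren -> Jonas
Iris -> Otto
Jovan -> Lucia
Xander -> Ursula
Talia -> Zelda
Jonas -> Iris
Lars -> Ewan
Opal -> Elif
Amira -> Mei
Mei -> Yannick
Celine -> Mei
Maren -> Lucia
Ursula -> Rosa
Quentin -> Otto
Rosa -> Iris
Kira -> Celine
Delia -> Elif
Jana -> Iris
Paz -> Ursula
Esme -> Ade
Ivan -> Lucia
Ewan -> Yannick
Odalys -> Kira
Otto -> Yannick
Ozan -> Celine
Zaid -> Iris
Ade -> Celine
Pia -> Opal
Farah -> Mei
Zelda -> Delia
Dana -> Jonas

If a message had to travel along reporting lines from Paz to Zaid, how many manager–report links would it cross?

Paz is 3 levels below Iris, and Zaid is 1 level below Iris (their lowest common manager). The shortest path runs up from Paz to Iris and back down to Zaid: 3 + 1 = 4 links.

4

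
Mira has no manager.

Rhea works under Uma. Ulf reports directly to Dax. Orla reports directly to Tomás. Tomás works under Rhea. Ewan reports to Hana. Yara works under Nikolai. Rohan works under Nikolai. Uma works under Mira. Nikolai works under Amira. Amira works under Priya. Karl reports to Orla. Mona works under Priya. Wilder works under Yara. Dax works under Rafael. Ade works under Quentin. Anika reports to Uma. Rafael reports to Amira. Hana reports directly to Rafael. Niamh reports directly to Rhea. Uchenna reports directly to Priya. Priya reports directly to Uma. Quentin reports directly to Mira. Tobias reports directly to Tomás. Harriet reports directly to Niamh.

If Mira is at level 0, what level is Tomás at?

3

Chain from Tomás up to Mira: Tomás → Rhea → Uma → Mira. That is 3 steps up, so Tomás is 3 levels below Mira.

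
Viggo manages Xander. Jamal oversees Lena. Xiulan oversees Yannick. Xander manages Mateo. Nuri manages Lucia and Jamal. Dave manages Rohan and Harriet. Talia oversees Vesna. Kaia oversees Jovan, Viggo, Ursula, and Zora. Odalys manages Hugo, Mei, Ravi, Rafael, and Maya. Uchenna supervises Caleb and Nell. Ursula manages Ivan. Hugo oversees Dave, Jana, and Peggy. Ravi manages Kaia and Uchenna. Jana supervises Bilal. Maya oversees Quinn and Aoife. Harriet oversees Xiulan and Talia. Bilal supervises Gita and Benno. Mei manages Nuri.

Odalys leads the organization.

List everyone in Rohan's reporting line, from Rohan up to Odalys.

Rohan -> Dave -> Hugo -> Odalys

Rohan reports to Dave. Dave reports to Hugo. Hugo reports to Odalys. Odalys is at the top.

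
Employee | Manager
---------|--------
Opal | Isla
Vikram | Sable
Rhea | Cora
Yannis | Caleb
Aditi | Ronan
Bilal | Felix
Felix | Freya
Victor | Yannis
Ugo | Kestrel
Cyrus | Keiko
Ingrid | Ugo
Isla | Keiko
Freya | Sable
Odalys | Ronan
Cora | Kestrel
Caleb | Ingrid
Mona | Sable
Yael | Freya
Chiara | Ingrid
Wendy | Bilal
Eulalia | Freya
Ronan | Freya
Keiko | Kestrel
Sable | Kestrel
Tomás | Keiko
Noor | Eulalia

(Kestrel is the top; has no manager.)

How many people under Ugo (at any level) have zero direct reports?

2

The people in Ugo's organization with no one reporting to them are Chiara, Victor. That is 2.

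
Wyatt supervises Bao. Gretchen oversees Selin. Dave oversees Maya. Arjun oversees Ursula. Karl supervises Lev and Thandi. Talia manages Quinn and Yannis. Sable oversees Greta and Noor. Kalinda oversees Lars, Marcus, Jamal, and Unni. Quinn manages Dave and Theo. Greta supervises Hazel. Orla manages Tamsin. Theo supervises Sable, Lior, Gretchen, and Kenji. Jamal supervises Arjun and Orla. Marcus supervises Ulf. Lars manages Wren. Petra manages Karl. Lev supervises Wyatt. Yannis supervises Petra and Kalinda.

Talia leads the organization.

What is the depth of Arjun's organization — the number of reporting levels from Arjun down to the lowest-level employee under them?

The longest chain under Arjun runs Arjun → Ursula, which is 1 level below Arjun.

1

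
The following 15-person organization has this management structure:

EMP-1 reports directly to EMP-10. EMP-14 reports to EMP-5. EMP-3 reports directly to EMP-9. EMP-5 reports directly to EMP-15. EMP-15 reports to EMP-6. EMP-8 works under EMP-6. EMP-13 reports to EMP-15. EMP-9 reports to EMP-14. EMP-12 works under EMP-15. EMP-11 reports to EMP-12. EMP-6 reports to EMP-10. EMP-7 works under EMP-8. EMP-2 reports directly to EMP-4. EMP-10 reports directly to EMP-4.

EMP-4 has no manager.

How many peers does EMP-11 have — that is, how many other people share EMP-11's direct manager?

EMP-11 reports to EMP-12, and EMP-12 has no other direct reports. EMP-11 has 0 peers.

0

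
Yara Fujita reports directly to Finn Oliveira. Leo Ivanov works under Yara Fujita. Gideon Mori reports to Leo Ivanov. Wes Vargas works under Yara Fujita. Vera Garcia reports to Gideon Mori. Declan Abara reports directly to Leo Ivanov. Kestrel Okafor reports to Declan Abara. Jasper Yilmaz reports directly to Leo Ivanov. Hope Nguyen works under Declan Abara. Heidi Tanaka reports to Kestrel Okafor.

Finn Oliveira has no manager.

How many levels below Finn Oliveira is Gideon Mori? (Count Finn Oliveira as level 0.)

3

Chain from Gideon Mori up to Finn Oliveira: Gideon Mori → Leo Ivanov → Yara Fujita → Finn Oliveira. That is 3 steps up, so Gideon Mori is 3 levels below Finn Oliveira.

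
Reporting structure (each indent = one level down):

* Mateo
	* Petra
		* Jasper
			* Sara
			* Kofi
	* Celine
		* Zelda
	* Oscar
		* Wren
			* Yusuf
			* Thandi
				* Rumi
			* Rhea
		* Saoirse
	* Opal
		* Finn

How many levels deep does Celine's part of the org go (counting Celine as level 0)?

The longest chain under Celine runs Celine → Zelda, which is 1 level below Celine.

1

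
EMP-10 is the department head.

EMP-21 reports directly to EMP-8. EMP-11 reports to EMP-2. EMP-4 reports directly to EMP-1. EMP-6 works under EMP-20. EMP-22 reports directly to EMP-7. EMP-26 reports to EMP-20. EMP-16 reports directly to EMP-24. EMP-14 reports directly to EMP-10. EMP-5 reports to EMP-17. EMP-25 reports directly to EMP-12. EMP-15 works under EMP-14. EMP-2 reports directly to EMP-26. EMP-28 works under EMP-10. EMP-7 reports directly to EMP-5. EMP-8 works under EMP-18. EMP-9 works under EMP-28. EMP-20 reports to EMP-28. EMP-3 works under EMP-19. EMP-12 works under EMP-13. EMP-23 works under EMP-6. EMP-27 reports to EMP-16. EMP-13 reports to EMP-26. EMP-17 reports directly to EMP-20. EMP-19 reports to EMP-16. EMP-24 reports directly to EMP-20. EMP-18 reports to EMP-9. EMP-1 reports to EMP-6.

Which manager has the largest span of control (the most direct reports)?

EMP-20

Direct-report counts: EMP-10 has 2; EMP-14 has 1; EMP-28 has 2; EMP-9 has 1; EMP-18 has 1; EMP-8 has 1; EMP-20 has 4; EMP-17 has 1; EMP-5 has 1; EMP-7 has 1; EMP-6 has 2; EMP-1 has 1; EMP-24 has 1; EMP-16 has 2; EMP-19 has 1; EMP-26 has 2; EMP-13 has 1; EMP-12 has 1; EMP-2 has 1. The largest is 4, held by EMP-20.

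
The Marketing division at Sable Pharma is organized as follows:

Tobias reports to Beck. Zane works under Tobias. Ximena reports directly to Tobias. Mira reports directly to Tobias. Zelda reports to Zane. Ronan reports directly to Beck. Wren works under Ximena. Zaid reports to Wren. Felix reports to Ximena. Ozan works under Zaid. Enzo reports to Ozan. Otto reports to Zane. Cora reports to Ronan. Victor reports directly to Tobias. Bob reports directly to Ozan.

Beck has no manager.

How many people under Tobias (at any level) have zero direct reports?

The people in Tobias's organization with no one reporting to them are Victor, Mira, Felix, Bob, Enzo, Otto, Zelda. That is 7.

7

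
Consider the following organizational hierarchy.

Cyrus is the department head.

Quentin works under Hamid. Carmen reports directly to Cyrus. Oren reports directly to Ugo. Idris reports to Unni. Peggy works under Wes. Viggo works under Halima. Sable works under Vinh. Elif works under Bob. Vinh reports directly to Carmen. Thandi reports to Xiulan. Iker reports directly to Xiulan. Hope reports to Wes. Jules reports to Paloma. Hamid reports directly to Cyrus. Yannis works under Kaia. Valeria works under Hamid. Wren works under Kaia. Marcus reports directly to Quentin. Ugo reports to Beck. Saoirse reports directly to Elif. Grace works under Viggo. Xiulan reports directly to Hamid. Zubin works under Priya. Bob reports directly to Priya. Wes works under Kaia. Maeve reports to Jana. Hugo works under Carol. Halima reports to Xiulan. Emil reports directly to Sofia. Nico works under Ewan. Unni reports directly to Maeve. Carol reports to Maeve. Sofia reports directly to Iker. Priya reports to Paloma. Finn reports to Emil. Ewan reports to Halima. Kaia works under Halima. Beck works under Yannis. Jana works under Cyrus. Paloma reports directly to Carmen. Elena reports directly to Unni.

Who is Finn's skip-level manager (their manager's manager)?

Sofia

Finn reports to Emil, and Emil reports to Sofia. So Finn's skip-level manager is Sofia.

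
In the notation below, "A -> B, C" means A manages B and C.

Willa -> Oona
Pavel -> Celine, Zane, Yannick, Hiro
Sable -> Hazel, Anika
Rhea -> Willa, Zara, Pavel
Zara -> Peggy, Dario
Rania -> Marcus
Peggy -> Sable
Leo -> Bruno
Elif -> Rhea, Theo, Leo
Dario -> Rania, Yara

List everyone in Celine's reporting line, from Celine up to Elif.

Celine -> Pavel -> Rhea -> Elif

Celine reports to Pavel. Pavel reports to Rhea. Rhea reports to Elif. Elif is at the top.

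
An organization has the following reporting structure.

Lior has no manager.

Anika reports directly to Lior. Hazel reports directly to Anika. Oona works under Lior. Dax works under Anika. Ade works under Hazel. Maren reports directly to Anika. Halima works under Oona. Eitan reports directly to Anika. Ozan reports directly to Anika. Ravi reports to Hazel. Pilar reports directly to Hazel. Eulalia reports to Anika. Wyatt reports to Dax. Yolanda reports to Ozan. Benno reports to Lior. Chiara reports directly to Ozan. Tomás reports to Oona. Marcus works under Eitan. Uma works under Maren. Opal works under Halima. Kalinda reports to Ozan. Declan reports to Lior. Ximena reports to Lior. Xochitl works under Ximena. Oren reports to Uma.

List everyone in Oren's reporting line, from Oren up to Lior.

Oren reports to Uma. Uma reports to Maren. Maren reports to Anika. Anika reports to Lior. Lior is at the top.

Oren -> Uma -> Maren -> Anika -> Lior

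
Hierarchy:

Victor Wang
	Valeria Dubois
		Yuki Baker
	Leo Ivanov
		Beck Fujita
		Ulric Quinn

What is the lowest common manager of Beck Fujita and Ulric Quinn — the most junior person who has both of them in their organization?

Leo Ivanov

Beck Fujita's chain of managers is Leo Ivanov, Victor Wang. Ulric Quinn's chain of managers is Leo Ivanov, Victor Wang. The first manager that appears in both chains is Leo Ivanov.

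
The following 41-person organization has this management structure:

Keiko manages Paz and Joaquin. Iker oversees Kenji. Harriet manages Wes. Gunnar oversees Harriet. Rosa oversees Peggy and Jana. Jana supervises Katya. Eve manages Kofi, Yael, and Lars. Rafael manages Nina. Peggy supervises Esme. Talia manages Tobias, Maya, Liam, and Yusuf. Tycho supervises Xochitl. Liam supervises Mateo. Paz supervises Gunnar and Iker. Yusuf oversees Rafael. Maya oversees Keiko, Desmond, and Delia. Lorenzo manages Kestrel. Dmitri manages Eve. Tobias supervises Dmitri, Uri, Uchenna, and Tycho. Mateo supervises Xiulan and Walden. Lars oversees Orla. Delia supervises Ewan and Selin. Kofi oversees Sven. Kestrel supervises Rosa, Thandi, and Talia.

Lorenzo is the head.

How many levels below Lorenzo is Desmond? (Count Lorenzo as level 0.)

4

Chain from Desmond up to Lorenzo: Desmond → Maya → Talia → Kestrel → Lorenzo. That is 4 steps up, so Desmond is 4 levels below Lorenzo.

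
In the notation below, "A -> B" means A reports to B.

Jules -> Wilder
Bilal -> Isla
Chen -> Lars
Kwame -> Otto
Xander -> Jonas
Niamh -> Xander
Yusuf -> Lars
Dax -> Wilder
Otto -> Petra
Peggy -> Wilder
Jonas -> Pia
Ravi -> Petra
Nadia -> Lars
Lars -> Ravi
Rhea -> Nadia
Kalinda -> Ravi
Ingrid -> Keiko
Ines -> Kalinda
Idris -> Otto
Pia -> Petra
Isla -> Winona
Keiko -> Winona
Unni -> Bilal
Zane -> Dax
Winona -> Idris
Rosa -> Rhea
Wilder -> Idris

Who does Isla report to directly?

Isla reports directly to Winona.

Winona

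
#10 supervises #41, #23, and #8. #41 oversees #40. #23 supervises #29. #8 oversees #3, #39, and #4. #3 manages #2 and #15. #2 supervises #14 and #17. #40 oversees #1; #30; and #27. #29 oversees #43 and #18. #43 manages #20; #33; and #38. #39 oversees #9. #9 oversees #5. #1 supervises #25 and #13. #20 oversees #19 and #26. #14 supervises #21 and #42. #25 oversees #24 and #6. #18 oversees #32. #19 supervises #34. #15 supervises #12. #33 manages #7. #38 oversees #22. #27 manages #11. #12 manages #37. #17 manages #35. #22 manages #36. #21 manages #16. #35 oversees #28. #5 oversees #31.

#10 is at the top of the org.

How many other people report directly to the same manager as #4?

#4 reports to #8. #8's other direct reports are #3, #39 — 2 peers.

2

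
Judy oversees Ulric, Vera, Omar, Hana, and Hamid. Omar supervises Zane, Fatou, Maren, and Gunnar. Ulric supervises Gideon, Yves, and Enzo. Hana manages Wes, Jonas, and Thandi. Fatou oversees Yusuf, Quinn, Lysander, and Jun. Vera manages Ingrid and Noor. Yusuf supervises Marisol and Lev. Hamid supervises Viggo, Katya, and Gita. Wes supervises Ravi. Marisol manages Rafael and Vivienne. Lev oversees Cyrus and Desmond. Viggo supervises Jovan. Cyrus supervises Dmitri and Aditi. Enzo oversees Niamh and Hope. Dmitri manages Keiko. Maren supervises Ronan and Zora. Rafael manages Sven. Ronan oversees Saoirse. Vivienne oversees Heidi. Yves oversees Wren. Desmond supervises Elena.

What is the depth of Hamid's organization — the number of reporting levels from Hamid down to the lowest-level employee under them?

2

The longest chain under Hamid runs Hamid → Viggo → Jovan, which is 2 levels below Hamid.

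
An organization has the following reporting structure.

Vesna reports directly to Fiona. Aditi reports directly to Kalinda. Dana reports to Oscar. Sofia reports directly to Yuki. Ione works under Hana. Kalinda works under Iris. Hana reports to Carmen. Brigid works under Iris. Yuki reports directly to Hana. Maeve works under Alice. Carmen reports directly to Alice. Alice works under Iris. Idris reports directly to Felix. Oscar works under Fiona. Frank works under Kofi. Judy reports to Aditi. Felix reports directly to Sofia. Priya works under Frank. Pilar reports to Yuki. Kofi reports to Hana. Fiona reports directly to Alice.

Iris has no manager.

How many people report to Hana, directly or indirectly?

9

Hana directly manages Yuki, Kofi, Ione. Under Yuki: Pilar, Sofia, Felix, Idris (4). Under Kofi: Frank, Priya (2). Ione has no reports. So Hana's organization is 3 direct reports plus everyone under them: 5 + 3 + 1 = 9.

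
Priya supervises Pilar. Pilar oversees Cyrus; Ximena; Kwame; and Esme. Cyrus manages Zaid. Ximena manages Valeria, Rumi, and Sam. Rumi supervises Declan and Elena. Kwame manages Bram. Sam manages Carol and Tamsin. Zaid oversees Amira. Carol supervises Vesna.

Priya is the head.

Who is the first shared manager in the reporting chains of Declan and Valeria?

Declan's chain of managers is Rumi, Ximena, Pilar, Priya. Valeria's chain of managers is Ximena, Pilar, Priya. The first manager that appears in both chains is Ximena.

Ximena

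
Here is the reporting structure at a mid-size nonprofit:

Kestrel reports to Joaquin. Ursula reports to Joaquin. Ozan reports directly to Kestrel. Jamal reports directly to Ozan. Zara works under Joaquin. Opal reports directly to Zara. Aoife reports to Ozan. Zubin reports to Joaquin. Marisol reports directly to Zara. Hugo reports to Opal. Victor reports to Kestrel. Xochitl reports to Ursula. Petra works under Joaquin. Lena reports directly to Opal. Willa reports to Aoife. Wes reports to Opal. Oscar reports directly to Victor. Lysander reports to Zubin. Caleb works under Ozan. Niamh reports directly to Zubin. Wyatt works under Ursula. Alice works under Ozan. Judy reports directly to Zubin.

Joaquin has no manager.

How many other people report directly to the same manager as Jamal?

Jamal reports to Ozan. Ozan's other direct reports are Aoife, Caleb, Alice — 3 peers.

3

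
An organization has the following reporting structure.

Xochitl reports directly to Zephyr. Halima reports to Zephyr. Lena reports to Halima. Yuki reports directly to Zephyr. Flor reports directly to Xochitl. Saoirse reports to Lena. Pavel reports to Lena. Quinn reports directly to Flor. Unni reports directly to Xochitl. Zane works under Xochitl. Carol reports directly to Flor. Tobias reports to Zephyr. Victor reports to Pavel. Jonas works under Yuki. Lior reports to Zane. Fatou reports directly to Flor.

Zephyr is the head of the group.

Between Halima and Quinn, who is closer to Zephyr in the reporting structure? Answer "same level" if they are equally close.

Halima is 1 level below Zephyr; Quinn is 3. Halima is higher.

Halima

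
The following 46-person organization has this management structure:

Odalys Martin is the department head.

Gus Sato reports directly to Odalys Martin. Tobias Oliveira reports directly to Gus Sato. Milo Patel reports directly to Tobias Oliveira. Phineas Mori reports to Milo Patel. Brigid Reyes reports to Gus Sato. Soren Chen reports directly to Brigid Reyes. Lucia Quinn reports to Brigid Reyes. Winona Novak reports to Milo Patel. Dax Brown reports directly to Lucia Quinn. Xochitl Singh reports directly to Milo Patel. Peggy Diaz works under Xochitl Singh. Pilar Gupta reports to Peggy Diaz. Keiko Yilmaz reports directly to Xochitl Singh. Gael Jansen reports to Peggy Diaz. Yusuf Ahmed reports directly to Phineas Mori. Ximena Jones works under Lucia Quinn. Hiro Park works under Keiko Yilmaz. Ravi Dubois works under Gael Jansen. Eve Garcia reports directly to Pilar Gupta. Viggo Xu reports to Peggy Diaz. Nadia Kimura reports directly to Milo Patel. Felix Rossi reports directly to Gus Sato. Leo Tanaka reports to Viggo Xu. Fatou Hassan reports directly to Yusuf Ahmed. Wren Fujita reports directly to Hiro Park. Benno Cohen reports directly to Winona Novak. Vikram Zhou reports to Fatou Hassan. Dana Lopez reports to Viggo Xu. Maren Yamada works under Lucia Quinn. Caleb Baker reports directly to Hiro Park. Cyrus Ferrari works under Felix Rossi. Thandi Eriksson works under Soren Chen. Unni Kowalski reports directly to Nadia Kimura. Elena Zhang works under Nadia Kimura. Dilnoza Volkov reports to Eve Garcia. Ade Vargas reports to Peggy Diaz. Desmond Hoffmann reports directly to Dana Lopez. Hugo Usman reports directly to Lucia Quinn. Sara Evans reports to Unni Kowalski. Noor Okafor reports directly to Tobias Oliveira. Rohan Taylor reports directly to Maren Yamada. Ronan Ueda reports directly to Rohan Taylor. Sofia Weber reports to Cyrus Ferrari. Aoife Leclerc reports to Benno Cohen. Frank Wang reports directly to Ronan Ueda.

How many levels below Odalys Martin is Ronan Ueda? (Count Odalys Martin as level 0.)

6

Chain from Ronan Ueda up to Odalys Martin: Ronan Ueda → Rohan Taylor → Maren Yamada → Lucia Quinn → Brigid Reyes → Gus Sato → Odalys Martin. That is 6 steps up, so Ronan Ueda is 6 levels below Odalys Martin.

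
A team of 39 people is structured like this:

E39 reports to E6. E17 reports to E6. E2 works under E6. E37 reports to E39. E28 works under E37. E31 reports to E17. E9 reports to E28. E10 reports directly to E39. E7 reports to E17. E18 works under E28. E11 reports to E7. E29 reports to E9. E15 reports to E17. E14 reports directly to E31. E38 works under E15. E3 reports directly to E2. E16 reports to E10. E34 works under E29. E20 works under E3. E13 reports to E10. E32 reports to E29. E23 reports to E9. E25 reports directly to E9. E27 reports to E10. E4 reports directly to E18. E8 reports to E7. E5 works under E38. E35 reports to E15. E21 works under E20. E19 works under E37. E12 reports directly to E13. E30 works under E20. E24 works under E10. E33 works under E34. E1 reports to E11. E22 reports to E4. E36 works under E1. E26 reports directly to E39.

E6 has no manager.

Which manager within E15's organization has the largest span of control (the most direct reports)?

Direct-report counts within E15's organization: E15 has 2; E38 has 1. The largest is 2, held by E15.

E15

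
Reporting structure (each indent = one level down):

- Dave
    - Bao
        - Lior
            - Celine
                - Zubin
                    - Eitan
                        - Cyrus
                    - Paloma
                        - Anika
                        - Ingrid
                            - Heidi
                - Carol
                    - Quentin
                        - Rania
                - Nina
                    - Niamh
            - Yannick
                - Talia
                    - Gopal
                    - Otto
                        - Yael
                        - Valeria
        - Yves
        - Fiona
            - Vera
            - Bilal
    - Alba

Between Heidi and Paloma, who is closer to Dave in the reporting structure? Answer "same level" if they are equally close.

Paloma

Heidi is 7 levels below Dave; Paloma is 5. Paloma is higher.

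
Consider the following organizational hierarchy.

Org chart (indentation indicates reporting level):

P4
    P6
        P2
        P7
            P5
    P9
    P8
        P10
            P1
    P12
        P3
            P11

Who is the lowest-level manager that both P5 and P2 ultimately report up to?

P6

P5's chain of managers is P7, P6, P4. P2's chain of managers is P6, P4. The first manager that appears in both chains is P6.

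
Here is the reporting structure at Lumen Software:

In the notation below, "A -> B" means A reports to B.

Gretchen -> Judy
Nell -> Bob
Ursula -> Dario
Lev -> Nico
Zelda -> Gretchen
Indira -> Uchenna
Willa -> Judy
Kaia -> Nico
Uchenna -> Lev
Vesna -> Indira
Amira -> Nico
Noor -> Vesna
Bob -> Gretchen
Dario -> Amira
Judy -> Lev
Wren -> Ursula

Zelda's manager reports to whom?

Zelda reports to Gretchen, and Gretchen reports to Judy. So Zelda's skip-level manager is Judy.

Judy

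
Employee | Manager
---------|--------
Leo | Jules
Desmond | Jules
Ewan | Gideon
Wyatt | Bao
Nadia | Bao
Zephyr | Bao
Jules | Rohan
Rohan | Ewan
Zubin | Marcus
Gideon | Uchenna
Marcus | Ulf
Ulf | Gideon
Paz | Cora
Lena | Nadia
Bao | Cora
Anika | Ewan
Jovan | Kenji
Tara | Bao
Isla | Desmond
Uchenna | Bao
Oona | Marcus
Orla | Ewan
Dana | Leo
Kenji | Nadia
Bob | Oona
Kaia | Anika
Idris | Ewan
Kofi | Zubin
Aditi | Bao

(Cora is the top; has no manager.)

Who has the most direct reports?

Direct-report counts: Cora has 2; Bao has 6; Nadia has 2; Kenji has 1; Uchenna has 1; Gideon has 2; Ulf has 1; Marcus has 2; Oona has 1; Zubin has 1; Ewan has 4; Anika has 1; Rohan has 1; Jules has 2; Desmond has 1; Leo has 1. The largest is 6, held by Bao.

Bao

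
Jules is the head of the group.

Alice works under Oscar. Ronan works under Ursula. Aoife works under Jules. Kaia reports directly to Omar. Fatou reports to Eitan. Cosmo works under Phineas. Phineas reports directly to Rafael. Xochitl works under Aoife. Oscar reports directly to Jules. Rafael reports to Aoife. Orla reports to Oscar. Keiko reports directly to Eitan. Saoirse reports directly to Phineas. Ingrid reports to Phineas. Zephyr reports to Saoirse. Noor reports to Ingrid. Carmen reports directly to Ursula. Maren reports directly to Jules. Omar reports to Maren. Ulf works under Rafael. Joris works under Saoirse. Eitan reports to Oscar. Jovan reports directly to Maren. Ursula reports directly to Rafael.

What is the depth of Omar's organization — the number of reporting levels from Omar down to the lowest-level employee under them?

1

The longest chain under Omar runs Omar → Kaia, which is 1 level below Omar.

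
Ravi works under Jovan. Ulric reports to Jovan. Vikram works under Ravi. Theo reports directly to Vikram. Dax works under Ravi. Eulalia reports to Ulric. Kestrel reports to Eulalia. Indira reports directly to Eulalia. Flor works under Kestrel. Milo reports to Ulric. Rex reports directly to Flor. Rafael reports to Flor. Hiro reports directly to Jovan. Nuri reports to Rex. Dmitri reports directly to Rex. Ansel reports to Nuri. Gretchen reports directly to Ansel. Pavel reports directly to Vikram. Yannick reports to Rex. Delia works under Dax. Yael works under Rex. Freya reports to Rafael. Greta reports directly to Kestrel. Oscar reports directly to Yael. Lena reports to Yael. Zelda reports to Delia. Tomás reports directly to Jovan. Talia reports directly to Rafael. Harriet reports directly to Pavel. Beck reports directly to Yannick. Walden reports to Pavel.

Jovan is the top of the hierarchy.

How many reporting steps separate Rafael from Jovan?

5

Chain from Rafael up to Jovan: Rafael → Flor → Kestrel → Eulalia → Ulric → Jovan. That is 5 steps up, so Rafael is 5 levels below Jovan.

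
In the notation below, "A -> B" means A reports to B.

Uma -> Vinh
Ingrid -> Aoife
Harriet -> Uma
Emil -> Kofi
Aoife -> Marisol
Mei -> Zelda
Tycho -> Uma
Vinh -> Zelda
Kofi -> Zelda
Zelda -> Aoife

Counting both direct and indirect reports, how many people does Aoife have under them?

Aoife directly manages Zelda, Ingrid. Under Zelda: Mei, Kofi, Emil, Vinh, Uma, Tycho, Harriet (7). Ingrid has no reports. So Aoife's organization is 2 direct reports plus everyone under them: 8 + 1 = 9.

9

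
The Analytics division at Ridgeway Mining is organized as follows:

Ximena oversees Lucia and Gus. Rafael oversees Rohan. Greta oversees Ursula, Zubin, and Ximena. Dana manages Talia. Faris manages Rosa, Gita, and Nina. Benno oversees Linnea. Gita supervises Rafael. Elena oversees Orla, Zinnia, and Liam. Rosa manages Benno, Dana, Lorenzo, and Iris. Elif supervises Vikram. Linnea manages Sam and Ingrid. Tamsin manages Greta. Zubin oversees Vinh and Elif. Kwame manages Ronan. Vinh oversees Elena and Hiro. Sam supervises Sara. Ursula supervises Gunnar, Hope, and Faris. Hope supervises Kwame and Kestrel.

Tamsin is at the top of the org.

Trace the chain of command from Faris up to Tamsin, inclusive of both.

Faris -> Ursula -> Greta -> Tamsin

Faris reports to Ursula. Ursula reports to Greta. Greta reports to Tamsin. Tamsin is at the top.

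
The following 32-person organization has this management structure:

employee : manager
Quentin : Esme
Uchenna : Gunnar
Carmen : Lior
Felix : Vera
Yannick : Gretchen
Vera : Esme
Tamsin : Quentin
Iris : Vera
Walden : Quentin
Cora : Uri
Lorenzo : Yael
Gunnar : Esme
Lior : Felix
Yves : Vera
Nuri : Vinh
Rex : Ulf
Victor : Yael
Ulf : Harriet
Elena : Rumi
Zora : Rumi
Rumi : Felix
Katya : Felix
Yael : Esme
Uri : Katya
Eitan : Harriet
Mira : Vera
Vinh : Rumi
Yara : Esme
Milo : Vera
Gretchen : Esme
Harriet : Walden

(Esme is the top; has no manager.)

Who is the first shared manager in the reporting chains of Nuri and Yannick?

Nuri's chain of managers is Vinh, Rumi, Felix, Vera, Esme. Yannick's chain of managers is Gretchen, Esme. The first manager that appears in both chains is Esme.

Esme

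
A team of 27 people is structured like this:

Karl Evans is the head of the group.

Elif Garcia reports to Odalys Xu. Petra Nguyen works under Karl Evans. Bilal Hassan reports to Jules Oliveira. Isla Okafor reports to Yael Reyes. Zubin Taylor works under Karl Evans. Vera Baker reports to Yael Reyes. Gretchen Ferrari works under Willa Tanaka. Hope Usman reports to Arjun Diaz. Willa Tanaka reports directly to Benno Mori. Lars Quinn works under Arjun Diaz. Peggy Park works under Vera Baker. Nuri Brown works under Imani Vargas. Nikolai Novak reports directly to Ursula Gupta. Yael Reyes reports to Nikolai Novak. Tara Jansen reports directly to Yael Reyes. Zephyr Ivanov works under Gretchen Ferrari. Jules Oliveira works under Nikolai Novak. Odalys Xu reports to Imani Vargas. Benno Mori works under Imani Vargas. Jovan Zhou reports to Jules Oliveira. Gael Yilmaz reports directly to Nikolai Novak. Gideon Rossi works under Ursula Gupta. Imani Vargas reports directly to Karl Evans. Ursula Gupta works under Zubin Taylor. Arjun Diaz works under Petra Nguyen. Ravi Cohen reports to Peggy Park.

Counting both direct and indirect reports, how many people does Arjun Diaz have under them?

Arjun Diaz directly manages Hope Usman, Lars Quinn. Hope Usman has no reports. Lars Quinn has no reports. So Arjun Diaz's organization is 2 direct reports plus everyone under them: 1 + 1 = 2.

2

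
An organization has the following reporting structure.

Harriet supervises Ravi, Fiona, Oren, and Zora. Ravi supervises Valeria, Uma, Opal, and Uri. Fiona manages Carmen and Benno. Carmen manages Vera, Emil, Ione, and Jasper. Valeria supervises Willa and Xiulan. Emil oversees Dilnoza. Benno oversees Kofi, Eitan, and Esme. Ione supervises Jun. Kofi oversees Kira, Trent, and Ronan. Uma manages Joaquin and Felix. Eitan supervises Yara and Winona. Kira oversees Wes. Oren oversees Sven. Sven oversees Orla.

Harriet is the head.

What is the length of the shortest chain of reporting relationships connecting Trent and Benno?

Trent is in Benno's organization: the chain from Trent up to Benno is Trent → Kofi → Benno, which is 2 links.

2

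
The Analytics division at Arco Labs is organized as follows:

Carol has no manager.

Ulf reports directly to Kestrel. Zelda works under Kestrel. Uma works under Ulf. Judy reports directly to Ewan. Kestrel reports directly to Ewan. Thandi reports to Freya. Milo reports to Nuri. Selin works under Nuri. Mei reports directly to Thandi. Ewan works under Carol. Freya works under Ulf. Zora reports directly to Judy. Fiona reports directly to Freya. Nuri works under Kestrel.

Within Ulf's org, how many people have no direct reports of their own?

The people in Ulf's organization with no one reporting to them are Uma, Fiona, Mei. That is 3.

3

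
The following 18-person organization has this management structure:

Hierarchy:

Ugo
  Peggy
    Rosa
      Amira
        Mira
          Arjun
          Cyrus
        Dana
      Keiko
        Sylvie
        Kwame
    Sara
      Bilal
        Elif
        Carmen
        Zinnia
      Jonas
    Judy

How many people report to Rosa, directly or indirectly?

8

Rosa directly manages Amira, Keiko. Under Amira: Dana, Mira, Cyrus, Arjun (4). Under Keiko: Kwame, Sylvie (2). So Rosa's organization is 2 direct reports plus everyone under them: 5 + 3 = 8.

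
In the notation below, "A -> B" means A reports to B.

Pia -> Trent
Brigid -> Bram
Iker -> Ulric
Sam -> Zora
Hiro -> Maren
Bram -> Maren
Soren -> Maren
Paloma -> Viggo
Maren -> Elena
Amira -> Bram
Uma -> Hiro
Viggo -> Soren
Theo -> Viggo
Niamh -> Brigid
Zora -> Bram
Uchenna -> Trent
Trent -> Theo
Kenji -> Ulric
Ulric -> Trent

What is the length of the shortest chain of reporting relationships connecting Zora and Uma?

Zora is 2 levels below Maren, and Uma is 2 levels below Maren (their lowest common manager). The shortest path runs up from Zora to Maren and back down to Uma: 2 + 2 = 4 links.

4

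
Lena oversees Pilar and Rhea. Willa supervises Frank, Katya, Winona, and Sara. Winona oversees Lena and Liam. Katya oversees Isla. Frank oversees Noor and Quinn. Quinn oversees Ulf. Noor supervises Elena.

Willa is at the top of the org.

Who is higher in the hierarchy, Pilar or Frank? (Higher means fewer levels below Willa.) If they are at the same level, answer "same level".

Frank

Pilar is 3 levels below Willa; Frank is 1. Frank is higher.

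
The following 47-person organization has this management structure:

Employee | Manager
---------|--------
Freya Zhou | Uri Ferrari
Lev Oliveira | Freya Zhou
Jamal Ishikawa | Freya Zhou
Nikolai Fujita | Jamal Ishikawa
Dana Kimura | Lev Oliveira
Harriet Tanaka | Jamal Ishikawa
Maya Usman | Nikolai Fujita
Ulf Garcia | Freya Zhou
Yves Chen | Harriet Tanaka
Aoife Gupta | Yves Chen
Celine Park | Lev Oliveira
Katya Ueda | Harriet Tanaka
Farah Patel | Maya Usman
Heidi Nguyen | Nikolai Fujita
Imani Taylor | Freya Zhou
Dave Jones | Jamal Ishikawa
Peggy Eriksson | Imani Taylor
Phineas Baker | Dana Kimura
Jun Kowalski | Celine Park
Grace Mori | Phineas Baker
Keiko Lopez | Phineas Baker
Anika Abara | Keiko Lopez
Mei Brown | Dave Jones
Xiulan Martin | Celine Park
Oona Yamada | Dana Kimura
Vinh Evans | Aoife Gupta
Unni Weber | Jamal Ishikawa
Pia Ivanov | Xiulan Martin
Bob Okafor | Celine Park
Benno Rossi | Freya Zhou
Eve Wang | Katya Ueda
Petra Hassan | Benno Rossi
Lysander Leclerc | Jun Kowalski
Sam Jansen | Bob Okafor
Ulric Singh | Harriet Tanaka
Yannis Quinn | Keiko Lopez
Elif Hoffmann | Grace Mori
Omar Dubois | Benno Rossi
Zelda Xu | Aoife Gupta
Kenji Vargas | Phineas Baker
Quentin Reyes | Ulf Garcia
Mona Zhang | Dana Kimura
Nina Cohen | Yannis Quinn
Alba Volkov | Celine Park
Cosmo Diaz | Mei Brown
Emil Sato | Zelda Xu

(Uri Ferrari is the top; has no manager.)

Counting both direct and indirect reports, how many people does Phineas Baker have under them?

Phineas Baker directly manages Grace Mori, Keiko Lopez, Kenji Vargas. Under Grace Mori: Elif Hoffmann (1). Under Keiko Lopez: Yannis Quinn, Nina Cohen, Anika Abara (3). Kenji Vargas has no reports. So Phineas Baker's organization is 3 direct reports plus everyone under them: 2 + 4 + 1 = 7.

7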